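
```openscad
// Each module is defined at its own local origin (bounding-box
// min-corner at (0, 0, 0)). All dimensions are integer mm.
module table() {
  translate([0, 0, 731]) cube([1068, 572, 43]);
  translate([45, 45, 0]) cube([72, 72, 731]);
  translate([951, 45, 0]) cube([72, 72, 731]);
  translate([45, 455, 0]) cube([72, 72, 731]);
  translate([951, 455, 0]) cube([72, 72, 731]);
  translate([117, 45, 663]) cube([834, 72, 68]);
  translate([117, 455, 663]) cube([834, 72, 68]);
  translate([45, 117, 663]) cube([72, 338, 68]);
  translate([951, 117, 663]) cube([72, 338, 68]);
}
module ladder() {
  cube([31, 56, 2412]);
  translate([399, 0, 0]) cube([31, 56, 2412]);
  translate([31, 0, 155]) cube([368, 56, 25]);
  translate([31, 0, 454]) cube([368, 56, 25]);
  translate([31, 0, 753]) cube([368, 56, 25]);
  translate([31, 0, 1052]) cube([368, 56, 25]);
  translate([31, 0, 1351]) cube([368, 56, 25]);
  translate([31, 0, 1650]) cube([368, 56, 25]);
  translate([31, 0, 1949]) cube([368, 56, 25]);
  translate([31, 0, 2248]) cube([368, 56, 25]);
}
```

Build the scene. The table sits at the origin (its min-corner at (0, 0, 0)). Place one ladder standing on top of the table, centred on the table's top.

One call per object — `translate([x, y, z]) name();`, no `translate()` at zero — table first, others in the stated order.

table();
translate([319, 258, 774]) ladder();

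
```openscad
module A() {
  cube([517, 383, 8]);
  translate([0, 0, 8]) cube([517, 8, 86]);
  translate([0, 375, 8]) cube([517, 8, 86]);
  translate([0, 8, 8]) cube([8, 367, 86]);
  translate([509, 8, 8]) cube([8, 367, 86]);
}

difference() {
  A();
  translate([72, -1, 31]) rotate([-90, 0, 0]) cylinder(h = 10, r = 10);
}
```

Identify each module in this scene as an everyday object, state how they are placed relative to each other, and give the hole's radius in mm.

A is an open box. The open box has a circular hole through its front wall. The hole's radius is 10 mm.

The subtracted cylinder has r = 10 mm.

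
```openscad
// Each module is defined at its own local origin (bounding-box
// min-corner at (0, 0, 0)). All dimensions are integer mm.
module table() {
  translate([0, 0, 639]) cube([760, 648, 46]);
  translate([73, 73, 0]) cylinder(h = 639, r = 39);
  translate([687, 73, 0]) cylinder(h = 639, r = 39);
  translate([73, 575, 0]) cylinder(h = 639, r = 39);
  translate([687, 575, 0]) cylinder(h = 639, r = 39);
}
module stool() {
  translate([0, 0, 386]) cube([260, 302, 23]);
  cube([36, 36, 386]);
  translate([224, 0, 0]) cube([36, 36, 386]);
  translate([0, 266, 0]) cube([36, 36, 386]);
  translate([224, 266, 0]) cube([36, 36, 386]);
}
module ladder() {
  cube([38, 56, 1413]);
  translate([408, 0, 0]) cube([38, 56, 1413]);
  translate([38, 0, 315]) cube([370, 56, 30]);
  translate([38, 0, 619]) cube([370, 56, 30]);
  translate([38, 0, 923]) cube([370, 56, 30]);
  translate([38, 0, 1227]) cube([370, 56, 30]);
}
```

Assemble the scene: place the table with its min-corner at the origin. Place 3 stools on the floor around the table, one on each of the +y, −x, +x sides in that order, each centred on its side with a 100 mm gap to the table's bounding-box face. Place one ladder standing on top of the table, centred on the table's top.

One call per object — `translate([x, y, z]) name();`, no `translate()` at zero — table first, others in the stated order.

table();
translate([250, 748, 0]) stool();
translate([-360, 173, 0]) stool();
translate([860, 173, 0]) stool();
translate([157, 296, 685]) ladder();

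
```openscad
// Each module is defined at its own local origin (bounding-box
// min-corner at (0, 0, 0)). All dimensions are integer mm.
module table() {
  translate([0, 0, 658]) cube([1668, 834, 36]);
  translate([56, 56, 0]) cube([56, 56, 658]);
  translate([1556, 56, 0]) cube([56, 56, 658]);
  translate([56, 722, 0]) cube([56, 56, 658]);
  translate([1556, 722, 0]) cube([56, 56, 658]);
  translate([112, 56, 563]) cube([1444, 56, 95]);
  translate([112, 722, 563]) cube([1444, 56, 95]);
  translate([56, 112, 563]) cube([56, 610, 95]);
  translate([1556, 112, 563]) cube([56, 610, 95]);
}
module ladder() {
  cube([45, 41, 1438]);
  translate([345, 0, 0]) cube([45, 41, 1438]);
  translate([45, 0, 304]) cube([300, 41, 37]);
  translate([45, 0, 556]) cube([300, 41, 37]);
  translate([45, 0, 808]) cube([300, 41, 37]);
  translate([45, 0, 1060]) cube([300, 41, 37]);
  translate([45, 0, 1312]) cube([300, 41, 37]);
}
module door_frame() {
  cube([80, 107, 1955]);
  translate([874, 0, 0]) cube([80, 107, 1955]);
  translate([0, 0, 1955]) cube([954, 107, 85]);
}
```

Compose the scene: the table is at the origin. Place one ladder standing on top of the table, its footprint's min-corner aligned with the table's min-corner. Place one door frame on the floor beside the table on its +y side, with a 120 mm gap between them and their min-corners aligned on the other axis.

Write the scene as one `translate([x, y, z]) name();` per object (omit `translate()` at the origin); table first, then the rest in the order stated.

table();
translate([0, 0, 694]) ladder();
translate([0, 954, 0]) door_frame();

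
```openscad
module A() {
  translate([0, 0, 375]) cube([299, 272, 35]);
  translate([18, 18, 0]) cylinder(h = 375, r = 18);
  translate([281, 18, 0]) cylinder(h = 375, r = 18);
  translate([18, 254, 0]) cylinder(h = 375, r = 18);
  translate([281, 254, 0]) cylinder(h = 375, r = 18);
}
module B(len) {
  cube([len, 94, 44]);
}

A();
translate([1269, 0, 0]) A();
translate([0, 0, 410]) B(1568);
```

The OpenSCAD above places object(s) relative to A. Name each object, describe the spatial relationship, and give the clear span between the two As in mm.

Second stool starts at x = 1269; first ends at x = 299; clear span = 1269 − 299 = 970 mm.

A is a stool. B is a beam. A beam spans the tops of two stools. The clear span between the two stools is 970 mm.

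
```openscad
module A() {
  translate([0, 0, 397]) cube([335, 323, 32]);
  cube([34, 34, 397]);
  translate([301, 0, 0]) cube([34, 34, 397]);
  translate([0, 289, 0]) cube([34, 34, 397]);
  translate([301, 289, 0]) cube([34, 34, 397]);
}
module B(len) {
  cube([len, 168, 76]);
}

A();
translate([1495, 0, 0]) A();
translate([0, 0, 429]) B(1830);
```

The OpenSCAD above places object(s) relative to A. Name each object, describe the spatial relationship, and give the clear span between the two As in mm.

A is a stool. B is a beam. A beam spans the tops of two stools. The clear span between the two stools is 1160 mm.

Second stool starts at x = 1495; first ends at x = 335; clear span = 1495 − 335 = 1160 mm.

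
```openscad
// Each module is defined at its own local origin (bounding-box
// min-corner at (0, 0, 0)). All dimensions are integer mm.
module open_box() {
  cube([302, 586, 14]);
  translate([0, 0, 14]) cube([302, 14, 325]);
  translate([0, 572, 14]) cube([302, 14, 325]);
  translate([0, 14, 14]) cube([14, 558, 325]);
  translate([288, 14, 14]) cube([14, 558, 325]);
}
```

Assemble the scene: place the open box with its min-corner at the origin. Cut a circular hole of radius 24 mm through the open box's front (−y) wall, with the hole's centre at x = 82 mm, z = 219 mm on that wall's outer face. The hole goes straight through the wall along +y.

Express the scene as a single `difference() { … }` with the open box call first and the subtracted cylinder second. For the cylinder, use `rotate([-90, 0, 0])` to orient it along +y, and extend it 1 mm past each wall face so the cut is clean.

difference() {
  open_box();
  translate([82, -1, 219]) rotate([-90, 0, 0]) cylinder(h = 16, r = 24);
}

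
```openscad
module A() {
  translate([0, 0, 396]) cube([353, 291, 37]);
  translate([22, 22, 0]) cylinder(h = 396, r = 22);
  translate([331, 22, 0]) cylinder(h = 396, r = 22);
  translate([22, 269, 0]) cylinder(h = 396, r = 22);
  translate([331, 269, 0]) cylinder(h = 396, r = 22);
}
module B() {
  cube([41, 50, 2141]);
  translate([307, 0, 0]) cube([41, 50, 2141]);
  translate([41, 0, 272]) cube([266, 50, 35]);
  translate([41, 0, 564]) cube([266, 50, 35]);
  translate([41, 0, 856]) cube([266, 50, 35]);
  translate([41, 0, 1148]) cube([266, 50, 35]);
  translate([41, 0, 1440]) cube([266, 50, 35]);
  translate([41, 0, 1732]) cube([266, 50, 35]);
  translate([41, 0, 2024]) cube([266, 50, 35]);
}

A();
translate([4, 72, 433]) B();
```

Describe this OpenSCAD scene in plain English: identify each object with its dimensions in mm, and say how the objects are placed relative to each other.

A is a four-legged stool. The seat is a 353×291×37 mm slab whose top surface is at z = 433 mm; four round legs, each 44 mm in diameter, run from the floor (z = 0) to the underside of the seat, each leg's axis is inset half a diameter from the nearest pair of seat edges (so the leg's bounding box is flush with the corner).

B is a wooden ladder with two side rails of 41×50 mm section and 2141 mm height, set 348 mm apart overall. Between them run 7 rectangular rungs (50 mm deep, 35 mm thick), front faces flush with the rails' −y face. The bottom of the first rung is 272 mm above the floor and each subsequent rung is 292 mm higher than the one below.

The ladder is on top of the stool.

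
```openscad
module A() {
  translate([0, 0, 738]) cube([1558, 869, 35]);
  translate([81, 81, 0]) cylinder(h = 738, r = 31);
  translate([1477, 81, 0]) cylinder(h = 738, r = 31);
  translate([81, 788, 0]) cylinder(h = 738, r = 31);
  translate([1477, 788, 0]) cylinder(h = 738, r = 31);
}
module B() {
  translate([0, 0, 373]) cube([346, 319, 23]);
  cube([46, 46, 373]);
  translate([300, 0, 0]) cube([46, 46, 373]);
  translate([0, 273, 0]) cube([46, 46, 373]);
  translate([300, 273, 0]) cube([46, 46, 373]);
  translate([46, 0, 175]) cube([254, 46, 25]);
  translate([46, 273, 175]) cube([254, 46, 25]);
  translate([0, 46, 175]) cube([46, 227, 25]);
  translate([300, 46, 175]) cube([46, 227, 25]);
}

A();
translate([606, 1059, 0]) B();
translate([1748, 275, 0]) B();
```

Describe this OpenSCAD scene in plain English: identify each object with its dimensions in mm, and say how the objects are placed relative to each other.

A is a table with a 1558×869 mm rectangular top, 35 mm thick, top surface at z = 773 mm, supported by four round legs of 62 mm diameter, each leg's bounding box inset 50 mm from the nearest pair of top edges, running from the floor.

B is a four-legged stool. The seat is a 346×319×23 mm slab whose top surface is at z = 396 mm; four square legs, each 46×46 mm in cross-section, run from the floor (z = 0) to the underside of the seat, each flush with a corner of the seat. Four stretchers, 46 mm wide and 25 mm tall, connect adjacent legs with their undersides at z = 175 mm, each running between the inner faces of the legs it joins and aligned with the legs' outer faces on the other axis.

Two stools sit around the table at the +y, +x sides.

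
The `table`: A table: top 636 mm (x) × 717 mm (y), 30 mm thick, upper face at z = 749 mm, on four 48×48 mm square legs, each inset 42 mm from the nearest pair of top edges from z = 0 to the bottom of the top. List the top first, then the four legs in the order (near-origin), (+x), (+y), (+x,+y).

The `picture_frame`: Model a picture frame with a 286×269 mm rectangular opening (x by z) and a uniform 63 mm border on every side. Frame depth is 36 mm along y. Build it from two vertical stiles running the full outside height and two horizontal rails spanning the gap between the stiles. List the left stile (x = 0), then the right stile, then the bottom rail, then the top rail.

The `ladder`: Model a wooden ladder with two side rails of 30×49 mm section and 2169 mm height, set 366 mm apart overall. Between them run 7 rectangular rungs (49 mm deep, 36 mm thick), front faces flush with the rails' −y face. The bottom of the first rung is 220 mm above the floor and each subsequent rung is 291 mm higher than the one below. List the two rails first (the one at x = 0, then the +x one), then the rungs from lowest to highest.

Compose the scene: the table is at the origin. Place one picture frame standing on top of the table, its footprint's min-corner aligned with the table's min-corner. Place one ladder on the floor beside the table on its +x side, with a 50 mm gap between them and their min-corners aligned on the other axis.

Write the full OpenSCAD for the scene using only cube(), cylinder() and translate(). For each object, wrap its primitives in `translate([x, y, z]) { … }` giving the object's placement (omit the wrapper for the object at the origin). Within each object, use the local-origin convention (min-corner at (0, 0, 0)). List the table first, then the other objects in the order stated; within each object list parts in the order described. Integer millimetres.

translate([0, 0, 719]) cube([636, 717, 30]);
translate([42, 42, 0]) cube([48, 48, 719]);
translate([546, 42, 0]) cube([48, 48, 719]);
translate([42, 627, 0]) cube([48, 48, 719]);
translate([546, 627, 0]) cube([48, 48, 719]);
translate([0, 0, 749]) {
  cube([63, 36, 395]);
  translate([349, 0, 0]) cube([63, 36, 395]);
  translate([63, 0, 0]) cube([286, 36, 63]);
  translate([63, 0, 332]) cube([286, 36, 63]);
}
translate([686, 0, 0]) {
  cube([30, 49, 2169]);
  translate([336, 0, 0]) cube([30, 49, 2169]);
  translate([30, 0, 220]) cube([306, 49, 36]);
  translate([30, 0, 511]) cube([306, 49, 36]);
  translate([30, 0, 802]) cube([306, 49, 36]);
  translate([30, 0, 1093]) cube([306, 49, 36]);
  translate([30, 0, 1384]) cube([306, 49, 36]);
  translate([30, 0, 1675]) cube([306, 49, 36]);
  translate([30, 0, 1966]) cube([306, 49, 36]);
}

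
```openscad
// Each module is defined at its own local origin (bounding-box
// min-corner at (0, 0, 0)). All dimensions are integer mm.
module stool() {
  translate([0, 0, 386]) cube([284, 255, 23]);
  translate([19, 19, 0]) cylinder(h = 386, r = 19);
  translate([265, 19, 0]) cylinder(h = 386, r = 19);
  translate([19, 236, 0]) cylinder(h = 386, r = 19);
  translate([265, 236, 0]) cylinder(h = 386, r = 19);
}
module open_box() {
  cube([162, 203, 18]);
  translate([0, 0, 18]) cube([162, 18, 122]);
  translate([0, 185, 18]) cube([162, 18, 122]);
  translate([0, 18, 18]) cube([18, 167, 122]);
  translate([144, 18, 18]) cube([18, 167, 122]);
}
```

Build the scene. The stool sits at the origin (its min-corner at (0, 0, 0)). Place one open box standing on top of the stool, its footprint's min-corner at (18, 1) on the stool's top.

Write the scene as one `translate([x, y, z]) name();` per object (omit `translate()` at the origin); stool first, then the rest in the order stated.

stool();
translate([18, 1, 409]) open_box();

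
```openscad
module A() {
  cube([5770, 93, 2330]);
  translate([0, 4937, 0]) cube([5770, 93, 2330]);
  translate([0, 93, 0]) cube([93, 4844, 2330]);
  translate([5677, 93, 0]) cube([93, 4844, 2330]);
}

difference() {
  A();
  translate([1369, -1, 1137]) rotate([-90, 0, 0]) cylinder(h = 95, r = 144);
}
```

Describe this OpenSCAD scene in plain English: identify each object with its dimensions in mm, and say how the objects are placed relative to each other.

A is a box-shaped house frame (walls only): outside footprint 5770×5030 mm, wall height 2330 mm, wall thickness 93 mm. The two y-facing walls run the full x-width; the two x-facing walls fit between the inner faces of the y-facing walls.

The house frame has a circular hole of radius 144 mm through its front wall, centred at (x = 1369, z = 1137).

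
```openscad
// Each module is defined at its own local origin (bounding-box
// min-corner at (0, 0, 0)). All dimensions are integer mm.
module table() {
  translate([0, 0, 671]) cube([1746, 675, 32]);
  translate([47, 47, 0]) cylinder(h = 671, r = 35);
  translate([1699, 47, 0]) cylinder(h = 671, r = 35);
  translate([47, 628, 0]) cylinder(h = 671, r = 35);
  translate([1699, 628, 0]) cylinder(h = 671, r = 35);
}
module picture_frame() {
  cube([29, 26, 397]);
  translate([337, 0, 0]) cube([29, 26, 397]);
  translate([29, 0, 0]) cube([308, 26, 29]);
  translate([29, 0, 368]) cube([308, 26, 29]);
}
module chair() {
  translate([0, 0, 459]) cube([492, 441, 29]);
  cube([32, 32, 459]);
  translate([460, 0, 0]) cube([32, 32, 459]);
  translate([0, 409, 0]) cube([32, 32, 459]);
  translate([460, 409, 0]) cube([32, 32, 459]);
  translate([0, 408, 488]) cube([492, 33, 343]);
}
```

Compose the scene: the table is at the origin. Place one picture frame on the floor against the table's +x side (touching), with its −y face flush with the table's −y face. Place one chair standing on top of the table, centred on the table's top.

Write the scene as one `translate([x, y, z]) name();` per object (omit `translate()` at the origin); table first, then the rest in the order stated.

table();
translate([1746, 0, 0]) picture_frame();
translate([627, 117, 703]) chair();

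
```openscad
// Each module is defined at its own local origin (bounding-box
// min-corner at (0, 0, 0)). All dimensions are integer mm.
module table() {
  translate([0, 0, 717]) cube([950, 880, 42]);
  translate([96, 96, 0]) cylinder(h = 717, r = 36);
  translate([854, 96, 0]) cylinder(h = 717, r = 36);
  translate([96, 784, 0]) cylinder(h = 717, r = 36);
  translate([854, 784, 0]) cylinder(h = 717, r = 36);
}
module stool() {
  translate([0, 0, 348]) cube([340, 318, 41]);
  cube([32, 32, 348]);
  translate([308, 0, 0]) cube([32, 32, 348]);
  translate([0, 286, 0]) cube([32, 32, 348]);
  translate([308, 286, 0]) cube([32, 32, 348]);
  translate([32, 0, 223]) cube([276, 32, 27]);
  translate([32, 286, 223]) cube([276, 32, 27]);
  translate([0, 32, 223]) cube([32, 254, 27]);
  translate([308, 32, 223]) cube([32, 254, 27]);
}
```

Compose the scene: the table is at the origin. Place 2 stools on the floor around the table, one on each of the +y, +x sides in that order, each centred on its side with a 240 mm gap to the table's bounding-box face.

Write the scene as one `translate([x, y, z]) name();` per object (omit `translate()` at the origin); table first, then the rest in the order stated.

table();
translate([305, 1120, 0]) stool();
translate([1190, 281, 0]) stool();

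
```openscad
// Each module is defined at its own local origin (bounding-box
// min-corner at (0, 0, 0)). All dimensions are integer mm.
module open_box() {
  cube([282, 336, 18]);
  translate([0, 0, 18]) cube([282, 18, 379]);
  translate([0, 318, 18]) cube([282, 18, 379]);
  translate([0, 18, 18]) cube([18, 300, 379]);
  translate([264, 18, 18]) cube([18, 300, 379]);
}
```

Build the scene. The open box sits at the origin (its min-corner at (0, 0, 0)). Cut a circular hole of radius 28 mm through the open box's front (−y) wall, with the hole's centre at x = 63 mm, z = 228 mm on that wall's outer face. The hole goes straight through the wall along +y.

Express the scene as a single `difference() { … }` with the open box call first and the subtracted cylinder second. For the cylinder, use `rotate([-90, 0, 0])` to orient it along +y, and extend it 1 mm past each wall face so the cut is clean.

difference() {
  open_box();
  translate([63, -1, 228]) rotate([-90, 0, 0]) cylinder(h = 20, r = 28);
}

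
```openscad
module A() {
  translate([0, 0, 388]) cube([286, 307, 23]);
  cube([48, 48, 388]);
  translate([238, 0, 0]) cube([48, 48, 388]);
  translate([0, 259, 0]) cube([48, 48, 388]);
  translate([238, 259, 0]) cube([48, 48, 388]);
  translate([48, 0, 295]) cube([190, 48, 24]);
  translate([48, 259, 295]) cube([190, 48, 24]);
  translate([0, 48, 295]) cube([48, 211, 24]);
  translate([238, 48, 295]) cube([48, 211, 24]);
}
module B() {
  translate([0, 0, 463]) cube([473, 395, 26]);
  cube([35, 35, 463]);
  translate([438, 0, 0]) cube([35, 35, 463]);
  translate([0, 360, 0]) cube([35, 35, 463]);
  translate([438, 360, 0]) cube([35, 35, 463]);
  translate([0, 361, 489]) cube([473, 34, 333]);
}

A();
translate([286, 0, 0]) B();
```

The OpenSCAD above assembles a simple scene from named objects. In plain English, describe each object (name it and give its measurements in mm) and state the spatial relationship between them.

A is a simple wooden stool: a rectangular seat 286 mm (x) by 307 mm (y), 23 mm thick, top face at z = 411 mm, on four square legs, each 48×48 mm in cross-section. The legs rest on z = 0, each flush with a corner of the seat. Four stretchers, 48 mm wide and 24 mm tall, connect adjacent legs with their undersides at z = 295 mm, each running between the inner faces of the legs it joins and aligned with the legs' outer faces on the other axis.

B is a chair: 473×395 mm seat, 26 mm thick, top at z = 489 mm, on four 35 mm square corner legs flush with the seat edges. A 34 mm thick backrest slab spans the full seat width, extending 333 mm above the seat top, its back face flush with the seat's +y edge.

The chair is against the stool's +x side, with their −y faces flush.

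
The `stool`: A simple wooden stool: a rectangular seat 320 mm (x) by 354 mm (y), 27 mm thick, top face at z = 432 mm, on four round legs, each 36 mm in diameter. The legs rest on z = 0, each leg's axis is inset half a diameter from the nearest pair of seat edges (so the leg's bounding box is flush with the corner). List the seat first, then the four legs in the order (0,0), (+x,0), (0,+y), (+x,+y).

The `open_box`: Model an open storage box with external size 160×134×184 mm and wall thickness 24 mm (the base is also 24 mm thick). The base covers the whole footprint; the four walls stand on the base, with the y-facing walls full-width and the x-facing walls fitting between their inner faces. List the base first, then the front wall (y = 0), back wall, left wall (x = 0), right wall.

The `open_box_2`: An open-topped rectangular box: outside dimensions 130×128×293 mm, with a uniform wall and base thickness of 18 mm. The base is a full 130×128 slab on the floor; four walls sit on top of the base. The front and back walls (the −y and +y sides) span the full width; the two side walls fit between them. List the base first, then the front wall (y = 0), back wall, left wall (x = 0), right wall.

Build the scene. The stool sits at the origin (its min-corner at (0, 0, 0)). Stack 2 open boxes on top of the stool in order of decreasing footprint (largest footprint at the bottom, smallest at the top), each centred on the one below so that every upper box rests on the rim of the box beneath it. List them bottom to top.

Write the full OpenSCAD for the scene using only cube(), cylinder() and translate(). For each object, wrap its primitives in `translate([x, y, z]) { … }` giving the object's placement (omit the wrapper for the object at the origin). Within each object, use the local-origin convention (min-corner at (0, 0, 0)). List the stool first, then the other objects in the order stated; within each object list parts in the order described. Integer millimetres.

translate([0, 0, 405]) cube([320, 354, 27]);
translate([18, 18, 0]) cylinder(h = 405, r = 18);
translate([302, 18, 0]) cylinder(h = 405, r = 18);
translate([18, 336, 0]) cylinder(h = 405, r = 18);
translate([302, 336, 0]) cylinder(h = 405, r = 18);
translate([80, 110, 432]) {
  cube([160, 134, 24]);
  translate([0, 0, 24]) cube([160, 24, 160]);
  translate([0, 110, 24]) cube([160, 24, 160]);
  translate([0, 24, 24]) cube([24, 86, 160]);
  translate([136, 24, 24]) cube([24, 86, 160]);
}
translate([95, 113, 616]) {
  cube([130, 128, 18]);
  translate([0, 0, 18]) cube([130, 18, 275]);
  translate([0, 110, 18]) cube([130, 18, 275]);
  translate([0, 18, 18]) cube([18, 92, 275]);
  translate([112, 18, 18]) cube([18, 92, 275]);
}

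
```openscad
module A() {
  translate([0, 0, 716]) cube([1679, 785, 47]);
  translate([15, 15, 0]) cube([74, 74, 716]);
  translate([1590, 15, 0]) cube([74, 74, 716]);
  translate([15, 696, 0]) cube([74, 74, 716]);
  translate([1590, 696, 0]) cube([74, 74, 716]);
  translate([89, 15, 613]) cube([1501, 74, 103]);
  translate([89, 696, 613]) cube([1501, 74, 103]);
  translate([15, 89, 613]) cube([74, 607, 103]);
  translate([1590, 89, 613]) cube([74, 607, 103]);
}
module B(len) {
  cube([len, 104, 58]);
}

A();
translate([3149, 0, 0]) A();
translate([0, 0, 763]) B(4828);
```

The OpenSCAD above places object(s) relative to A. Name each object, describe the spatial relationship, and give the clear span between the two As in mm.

Second table starts at x = 3149; first ends at x = 1679; clear span = 3149 − 1679 = 1470 mm.

A is a table. B is a beam. A beam spans the tops of two tables. The clear span between the two tables is 1470 mm.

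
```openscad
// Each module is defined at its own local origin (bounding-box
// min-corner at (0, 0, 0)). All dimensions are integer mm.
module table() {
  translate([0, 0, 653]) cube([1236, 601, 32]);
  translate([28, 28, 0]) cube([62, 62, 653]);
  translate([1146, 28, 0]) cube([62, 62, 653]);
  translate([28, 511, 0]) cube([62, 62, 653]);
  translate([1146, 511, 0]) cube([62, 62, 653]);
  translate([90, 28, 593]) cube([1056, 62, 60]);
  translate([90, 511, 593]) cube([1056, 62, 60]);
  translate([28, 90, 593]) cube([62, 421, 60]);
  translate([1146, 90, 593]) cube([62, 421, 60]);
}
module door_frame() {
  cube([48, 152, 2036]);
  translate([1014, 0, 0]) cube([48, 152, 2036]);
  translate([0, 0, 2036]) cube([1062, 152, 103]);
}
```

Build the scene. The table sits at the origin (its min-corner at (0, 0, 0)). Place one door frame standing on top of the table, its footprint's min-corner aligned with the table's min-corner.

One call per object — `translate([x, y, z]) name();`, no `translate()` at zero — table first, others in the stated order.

table();
translate([0, 0, 685]) door_frame();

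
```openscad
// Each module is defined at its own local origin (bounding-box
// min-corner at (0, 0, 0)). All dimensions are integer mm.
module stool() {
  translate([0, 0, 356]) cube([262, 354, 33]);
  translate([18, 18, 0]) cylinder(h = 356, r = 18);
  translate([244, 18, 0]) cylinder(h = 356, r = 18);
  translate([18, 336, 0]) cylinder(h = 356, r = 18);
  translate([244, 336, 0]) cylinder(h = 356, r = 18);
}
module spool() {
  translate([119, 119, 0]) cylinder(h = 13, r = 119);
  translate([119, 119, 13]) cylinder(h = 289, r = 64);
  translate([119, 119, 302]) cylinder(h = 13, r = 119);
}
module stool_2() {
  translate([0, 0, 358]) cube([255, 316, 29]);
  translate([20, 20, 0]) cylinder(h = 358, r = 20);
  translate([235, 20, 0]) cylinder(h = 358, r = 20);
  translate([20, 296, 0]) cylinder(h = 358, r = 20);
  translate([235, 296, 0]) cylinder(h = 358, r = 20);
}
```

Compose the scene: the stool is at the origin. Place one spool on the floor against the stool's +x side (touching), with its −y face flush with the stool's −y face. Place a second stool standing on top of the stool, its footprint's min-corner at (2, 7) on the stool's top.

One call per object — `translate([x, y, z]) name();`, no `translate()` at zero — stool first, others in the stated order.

stool();
translate([262, 0, 0]) spool();
translate([2, 7, 389]) stool_2();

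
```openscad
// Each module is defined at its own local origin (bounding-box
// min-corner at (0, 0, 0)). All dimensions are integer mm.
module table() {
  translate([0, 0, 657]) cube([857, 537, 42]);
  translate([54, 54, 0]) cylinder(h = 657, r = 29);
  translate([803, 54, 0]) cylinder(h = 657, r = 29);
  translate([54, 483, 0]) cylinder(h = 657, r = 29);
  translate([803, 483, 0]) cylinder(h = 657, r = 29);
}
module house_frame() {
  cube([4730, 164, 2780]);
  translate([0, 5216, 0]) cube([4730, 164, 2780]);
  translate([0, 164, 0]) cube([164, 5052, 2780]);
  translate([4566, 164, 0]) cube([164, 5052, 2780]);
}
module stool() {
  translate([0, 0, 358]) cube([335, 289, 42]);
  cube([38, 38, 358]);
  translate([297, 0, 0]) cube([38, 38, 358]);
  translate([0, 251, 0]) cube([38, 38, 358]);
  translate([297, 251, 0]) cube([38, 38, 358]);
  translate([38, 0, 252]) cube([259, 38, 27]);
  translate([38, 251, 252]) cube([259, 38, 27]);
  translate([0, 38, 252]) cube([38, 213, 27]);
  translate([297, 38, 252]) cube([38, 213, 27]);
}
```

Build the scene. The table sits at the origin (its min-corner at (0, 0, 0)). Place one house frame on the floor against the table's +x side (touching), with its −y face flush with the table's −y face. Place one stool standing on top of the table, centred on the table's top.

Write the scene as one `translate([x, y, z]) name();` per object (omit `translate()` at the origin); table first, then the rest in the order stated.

table();
translate([857, 0, 0]) house_frame();
translate([261, 124, 699]) stool();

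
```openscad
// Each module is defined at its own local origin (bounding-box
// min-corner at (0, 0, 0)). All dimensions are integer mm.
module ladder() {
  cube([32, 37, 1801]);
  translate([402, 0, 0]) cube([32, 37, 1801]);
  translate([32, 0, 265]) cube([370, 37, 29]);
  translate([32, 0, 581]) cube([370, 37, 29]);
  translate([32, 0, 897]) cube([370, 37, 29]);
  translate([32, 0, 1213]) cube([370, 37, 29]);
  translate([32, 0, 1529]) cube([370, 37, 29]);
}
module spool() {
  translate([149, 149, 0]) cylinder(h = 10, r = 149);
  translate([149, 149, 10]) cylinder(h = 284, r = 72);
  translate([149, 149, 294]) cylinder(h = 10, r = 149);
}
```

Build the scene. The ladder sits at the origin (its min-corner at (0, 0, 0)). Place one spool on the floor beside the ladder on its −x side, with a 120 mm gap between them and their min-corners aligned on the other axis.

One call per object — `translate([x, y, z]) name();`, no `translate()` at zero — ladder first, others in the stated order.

ladder();
translate([-418, 0, 0]) spool();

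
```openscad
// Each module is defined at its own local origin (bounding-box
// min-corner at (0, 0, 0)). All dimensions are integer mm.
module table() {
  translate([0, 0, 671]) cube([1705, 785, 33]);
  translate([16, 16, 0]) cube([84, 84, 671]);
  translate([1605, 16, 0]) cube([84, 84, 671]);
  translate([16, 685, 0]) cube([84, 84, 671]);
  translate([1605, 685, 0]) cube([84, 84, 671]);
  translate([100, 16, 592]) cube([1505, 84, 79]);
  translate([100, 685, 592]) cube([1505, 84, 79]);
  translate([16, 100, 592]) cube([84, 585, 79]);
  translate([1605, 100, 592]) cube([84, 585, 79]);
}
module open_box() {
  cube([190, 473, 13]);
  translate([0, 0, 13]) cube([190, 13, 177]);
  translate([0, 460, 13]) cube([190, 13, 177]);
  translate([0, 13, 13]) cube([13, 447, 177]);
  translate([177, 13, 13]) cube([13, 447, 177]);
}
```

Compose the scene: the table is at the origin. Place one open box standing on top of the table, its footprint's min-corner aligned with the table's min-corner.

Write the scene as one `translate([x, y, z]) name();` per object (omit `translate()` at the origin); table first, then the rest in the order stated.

table();
translate([0, 0, 704]) open_box();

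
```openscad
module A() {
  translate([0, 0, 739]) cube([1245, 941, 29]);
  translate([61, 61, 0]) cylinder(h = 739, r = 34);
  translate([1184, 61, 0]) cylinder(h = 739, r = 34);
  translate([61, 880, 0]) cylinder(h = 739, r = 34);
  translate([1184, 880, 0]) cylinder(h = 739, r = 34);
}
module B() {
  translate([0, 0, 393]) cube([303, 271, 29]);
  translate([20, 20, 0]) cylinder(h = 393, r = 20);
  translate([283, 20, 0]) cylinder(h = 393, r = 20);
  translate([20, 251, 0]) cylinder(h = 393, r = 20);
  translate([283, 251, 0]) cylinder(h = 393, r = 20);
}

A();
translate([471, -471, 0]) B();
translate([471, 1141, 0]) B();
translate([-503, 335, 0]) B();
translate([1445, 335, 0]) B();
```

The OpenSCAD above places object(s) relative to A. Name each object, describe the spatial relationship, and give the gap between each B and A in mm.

A is a table. B is a stool. Four stools sit around the table at the −y, +y, −x, +x sides. The gap between each stool and the table is 200 mm.

Each stool's nearest face is 200 mm from the table's bounding box.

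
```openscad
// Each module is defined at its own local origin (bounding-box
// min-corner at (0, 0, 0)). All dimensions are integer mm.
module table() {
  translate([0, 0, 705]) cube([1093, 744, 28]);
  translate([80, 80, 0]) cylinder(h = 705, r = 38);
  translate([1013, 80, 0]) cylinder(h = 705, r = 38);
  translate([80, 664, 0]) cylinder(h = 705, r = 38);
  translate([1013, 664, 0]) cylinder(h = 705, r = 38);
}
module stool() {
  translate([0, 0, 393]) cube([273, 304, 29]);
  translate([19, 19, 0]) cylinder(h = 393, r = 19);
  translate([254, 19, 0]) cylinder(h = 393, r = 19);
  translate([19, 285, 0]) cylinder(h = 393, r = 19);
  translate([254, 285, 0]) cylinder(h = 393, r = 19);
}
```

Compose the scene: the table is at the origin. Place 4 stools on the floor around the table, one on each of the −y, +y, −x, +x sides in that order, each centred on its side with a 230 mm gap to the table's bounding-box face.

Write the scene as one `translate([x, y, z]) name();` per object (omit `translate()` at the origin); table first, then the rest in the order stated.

table();
translate([410, -534, 0]) stool();
translate([410, 974, 0]) stool();
translate([-503, 220, 0]) stool();
translate([1323, 220, 0]) stool();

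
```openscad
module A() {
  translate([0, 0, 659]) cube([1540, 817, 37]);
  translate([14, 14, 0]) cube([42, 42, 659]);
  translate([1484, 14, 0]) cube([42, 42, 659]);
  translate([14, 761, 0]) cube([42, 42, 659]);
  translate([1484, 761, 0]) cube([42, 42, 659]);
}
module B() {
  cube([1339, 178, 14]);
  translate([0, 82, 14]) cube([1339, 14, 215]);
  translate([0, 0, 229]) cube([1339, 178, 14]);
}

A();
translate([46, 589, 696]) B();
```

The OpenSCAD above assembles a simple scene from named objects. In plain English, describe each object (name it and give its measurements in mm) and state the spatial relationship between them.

A is a rectangular dining table. The top is 1540×817×37 mm with its upper surface at z = 696 mm. It stands on four 42×42 mm square legs, each inset 14 mm from the nearest pair of top edges, running from the floor to the underside of the top.

B is an I-beam lying along x, 1339 mm long. Overall section height 243 mm. Two flanges 178 mm wide (y) and 14 mm thick, one on the floor and one at the top; a web 14 mm thick runs between them, centred on the flange width.

The I-beam is on top of the table.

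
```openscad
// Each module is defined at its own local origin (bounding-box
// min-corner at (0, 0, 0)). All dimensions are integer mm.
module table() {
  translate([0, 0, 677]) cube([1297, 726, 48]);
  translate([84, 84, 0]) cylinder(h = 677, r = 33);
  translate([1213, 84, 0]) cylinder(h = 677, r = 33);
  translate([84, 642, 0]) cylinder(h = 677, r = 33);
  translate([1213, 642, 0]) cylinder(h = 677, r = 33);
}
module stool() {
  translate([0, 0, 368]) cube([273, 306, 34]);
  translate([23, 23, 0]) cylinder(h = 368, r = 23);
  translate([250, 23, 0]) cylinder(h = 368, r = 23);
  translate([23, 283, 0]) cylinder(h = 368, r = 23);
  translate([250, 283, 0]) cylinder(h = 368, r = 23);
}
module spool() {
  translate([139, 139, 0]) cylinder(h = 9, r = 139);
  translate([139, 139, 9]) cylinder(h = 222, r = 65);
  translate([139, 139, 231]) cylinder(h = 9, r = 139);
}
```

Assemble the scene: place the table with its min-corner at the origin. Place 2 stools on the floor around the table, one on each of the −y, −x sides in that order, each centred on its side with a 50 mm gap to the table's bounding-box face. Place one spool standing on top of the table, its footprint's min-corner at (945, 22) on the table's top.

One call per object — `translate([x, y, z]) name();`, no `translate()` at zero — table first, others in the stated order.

table();
translate([512, -356, 0]) stool();
translate([-323, 210, 0]) stool();
translate([945, 22, 725]) spool();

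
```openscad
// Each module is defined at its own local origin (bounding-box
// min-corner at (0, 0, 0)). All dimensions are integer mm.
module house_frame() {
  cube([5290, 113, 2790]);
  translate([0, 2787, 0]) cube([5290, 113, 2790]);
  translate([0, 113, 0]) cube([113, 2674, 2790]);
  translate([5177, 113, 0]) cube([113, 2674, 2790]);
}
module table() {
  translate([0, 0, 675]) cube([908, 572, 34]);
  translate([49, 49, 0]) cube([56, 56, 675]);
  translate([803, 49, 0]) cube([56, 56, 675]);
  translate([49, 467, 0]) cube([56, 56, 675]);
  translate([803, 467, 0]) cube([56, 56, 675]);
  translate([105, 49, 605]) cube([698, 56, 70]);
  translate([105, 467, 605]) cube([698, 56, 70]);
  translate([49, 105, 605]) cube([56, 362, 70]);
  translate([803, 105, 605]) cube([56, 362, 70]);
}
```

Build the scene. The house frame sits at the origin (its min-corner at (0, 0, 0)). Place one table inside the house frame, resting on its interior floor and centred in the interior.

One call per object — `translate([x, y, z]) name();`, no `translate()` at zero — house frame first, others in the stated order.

house_frame();
translate([2191, 1164, 0]) table();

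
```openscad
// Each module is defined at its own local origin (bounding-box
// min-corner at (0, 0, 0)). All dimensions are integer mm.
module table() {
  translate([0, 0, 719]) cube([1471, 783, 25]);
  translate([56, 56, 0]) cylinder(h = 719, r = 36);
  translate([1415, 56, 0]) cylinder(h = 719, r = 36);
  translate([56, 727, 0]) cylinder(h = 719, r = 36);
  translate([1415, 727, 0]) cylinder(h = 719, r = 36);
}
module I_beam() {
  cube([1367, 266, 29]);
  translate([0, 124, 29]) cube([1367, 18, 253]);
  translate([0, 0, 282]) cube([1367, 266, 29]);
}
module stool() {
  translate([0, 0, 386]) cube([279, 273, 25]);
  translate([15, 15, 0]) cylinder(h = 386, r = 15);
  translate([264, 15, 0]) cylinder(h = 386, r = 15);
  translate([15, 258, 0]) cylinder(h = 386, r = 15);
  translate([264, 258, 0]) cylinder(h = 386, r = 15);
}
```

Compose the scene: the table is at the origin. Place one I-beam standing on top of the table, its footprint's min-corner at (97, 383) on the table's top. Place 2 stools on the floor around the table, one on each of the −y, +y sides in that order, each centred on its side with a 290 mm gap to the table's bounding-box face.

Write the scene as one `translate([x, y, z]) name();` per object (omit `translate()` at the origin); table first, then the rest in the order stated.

table();
translate([97, 383, 744]) I_beam();
translate([596, -563, 0]) stool();
translate([596, 1073, 0]) stool();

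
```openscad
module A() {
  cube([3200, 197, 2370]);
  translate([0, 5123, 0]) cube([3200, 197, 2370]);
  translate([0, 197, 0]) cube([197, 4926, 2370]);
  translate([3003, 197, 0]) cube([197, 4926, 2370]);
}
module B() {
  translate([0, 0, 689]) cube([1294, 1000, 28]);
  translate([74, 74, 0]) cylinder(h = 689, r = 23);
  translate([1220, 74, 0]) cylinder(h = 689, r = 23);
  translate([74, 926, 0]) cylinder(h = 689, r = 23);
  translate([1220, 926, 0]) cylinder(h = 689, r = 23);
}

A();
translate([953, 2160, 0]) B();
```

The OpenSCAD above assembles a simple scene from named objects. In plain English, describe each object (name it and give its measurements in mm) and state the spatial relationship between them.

A is a box-shaped house frame (walls only): outside footprint 3200×5320 mm, wall height 2370 mm, wall thickness 197 mm. The two y-facing walls run the full x-width; the two x-facing walls fit between the inner faces of the y-facing walls.

B is a rectangular dining table. The top is 1294×1000×28 mm with its upper surface at z = 717 mm. It stands on four round legs of 46 mm diameter, each leg's bounding box inset 51 mm from the nearest pair of top edges, running from the floor to the underside of the top.

The table sits inside the house frame, centred.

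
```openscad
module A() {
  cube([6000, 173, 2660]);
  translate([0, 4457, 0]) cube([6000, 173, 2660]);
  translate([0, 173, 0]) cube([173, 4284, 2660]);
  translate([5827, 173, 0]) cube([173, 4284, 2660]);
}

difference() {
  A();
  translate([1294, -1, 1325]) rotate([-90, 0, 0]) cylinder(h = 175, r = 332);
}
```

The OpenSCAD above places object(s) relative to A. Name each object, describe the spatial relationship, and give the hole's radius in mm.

A is a house frame. The house frame has a circular hole through its front wall. The hole's radius is 332 mm.

The subtracted cylinder has r = 332 mm.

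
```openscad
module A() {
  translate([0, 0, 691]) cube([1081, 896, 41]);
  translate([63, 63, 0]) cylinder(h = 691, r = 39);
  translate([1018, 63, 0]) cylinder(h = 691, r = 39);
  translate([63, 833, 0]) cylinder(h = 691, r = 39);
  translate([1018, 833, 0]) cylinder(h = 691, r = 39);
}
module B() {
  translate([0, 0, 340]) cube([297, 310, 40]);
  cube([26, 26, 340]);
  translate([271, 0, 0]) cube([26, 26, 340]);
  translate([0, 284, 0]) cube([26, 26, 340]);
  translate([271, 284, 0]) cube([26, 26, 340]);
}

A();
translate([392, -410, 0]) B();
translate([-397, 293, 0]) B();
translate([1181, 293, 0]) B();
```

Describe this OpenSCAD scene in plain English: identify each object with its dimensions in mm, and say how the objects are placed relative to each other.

A is a table with a 1081×896 mm rectangular top, 41 mm thick, top surface at z = 732 mm, supported by four round legs of 78 mm diameter, each leg's bounding box inset 24 mm from the nearest pair of top edges, running from the floor.

B is a simple wooden stool: a rectangular seat 297 mm (x) by 310 mm (y), 40 mm thick, top face at z = 380 mm, on four square legs, each 26×26 mm in cross-section. The legs rest on z = 0, each flush with a corner of the seat.

Three stools sit around the table at the −y, −x, +x sides.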